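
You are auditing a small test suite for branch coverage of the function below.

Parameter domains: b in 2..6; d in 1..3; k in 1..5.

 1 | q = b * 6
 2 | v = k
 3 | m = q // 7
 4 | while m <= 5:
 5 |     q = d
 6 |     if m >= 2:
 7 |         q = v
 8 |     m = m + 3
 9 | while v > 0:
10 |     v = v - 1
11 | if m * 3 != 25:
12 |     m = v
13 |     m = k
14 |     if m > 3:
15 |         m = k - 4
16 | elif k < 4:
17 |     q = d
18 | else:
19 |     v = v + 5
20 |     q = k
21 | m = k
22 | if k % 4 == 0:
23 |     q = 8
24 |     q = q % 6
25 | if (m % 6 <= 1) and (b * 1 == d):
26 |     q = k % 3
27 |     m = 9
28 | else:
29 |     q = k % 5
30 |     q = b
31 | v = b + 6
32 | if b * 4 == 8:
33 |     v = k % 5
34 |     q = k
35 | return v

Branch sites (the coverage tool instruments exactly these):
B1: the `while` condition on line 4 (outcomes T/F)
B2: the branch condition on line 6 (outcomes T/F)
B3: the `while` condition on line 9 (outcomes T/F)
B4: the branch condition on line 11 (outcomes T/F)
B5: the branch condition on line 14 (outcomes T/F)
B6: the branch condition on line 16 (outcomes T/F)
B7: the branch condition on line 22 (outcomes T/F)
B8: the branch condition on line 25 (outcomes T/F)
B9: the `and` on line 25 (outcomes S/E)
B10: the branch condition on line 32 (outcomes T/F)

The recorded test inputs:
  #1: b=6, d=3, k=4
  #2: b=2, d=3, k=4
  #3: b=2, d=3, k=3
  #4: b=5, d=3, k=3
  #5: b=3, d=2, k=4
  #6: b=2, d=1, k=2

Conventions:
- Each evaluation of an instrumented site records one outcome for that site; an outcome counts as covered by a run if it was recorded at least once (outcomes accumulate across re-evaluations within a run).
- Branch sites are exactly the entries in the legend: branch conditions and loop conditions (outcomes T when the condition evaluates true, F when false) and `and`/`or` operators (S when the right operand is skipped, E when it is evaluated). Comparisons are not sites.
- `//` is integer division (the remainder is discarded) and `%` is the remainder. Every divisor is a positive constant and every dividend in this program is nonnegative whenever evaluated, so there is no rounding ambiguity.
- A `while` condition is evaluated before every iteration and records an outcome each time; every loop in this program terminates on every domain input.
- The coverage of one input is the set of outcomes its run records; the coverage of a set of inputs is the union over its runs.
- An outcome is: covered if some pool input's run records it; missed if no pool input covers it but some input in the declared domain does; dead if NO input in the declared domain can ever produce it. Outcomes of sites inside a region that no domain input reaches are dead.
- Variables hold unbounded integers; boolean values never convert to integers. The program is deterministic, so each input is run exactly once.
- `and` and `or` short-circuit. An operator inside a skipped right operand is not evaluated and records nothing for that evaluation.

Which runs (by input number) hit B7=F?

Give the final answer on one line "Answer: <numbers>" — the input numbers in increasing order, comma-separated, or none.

input #1 (b=6, d=3, k=4): does not record B7=F
input #2 (b=2, d=3, k=4): does not record B7=F
input #3 (b=2, d=3, k=3): records B7=F
input #4 (b=5, d=3, k=3): records B7=F
input #5 (b=3, d=2, k=4): does not record B7=F
input #6 (b=2, d=1, k=2): records B7=F

Answer: 3, 4, 6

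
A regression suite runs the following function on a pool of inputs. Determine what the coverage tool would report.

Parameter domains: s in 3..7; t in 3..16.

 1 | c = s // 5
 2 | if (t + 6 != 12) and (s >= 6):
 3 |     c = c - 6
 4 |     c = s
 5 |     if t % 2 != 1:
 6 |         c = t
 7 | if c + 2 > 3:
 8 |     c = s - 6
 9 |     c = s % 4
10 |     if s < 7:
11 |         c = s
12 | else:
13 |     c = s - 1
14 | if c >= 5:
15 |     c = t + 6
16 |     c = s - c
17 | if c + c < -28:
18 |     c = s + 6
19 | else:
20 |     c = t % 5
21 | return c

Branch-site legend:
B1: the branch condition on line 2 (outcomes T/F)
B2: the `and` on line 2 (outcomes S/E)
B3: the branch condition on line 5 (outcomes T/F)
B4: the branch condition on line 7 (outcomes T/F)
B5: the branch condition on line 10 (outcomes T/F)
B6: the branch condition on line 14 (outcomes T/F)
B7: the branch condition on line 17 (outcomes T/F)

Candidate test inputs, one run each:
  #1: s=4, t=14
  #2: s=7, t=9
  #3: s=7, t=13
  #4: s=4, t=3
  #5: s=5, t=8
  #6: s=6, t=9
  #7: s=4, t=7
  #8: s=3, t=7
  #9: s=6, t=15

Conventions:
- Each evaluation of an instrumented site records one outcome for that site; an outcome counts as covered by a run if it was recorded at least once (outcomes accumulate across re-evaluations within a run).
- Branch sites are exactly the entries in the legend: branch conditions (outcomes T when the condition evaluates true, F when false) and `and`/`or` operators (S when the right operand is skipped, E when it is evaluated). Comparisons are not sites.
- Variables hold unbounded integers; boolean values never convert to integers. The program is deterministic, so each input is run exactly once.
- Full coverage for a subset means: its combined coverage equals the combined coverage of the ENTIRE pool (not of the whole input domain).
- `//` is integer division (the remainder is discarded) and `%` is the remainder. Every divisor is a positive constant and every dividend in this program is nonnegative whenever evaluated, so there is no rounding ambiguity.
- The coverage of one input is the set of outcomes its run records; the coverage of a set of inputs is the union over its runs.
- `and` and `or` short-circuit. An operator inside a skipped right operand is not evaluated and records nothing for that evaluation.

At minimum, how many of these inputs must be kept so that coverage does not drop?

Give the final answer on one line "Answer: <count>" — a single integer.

#1 (s=4, t=14) -> B2->E, B1->F, B4->F, B6->F, B7->F; covered: B1=F, B2=E, B4=F, B6=F, B7=F
#2 (s=7, t=9) -> B2->E, B1->T, B3->F, B4->T, B5->F, B6->F, B7->F; covered: B1=T, B2=E, B3=F, B4=T, B5=F, B6=F, B7=F
#3 (s=7, t=13) -> B2->E, B1->T, B3->F, B4->T, B5->F, B6->F, B7->F; covered: B1=T, B2=E, B3=F, B4=T, B5=F, B6=F, B7=F
#4 (s=4, t=3) -> B2->E, B1->F, B4->F, B6->F, B7->F; covered: B1=F, B2=E, B4=F, B6=F, B7=F
#5 (s=5, t=8) -> B2->E, B1->F, B4->F, B6->F, B7->F; covered: B1=F, B2=E, B4=F, B6=F, B7=F
#6 (s=6, t=9) -> B2->E, B1->T, B3->F, B4->T, B5->T, B6->T, B7->F; covered: B1=T, B2=E, B3=F, B4=T, B5=T, B6=T, B7=F
#7 (s=4, t=7) -> B2->E, B1->F, B4->F, B6->F, B7->F; covered: B1=F, B2=E, B4=F, B6=F, B7=F
#8 (s=3, t=7) -> B2->E, B1->F, B4->F, B6->F, B7->F; covered: B1=F, B2=E, B4=F, B6=F, B7=F
#9 (s=6, t=15) -> B2->E, B1->T, B3->F, B4->T, B5->T, B6->T, B7->T; covered: B1=T, B2=E, B3=F, B4=T, B5=T, B6=T, B7=T
pool-wide coverage (12 outcomes): B1=T, B1=F, B2=E, B3=F, B4=T, B4=F, B5=T, B5=F, B6=T, B6=F, B7=T, B7=F
checked all size-1 subsets: none covers 12 outcomes (max 7/12)
checked all size-2 subsets: none covers 12 outcomes (max 11/12)
inputs {1, 2, 9} (size 3) cover everything; no size-3 subset with a lexicographically smaller index list covers all 12

Answer: 3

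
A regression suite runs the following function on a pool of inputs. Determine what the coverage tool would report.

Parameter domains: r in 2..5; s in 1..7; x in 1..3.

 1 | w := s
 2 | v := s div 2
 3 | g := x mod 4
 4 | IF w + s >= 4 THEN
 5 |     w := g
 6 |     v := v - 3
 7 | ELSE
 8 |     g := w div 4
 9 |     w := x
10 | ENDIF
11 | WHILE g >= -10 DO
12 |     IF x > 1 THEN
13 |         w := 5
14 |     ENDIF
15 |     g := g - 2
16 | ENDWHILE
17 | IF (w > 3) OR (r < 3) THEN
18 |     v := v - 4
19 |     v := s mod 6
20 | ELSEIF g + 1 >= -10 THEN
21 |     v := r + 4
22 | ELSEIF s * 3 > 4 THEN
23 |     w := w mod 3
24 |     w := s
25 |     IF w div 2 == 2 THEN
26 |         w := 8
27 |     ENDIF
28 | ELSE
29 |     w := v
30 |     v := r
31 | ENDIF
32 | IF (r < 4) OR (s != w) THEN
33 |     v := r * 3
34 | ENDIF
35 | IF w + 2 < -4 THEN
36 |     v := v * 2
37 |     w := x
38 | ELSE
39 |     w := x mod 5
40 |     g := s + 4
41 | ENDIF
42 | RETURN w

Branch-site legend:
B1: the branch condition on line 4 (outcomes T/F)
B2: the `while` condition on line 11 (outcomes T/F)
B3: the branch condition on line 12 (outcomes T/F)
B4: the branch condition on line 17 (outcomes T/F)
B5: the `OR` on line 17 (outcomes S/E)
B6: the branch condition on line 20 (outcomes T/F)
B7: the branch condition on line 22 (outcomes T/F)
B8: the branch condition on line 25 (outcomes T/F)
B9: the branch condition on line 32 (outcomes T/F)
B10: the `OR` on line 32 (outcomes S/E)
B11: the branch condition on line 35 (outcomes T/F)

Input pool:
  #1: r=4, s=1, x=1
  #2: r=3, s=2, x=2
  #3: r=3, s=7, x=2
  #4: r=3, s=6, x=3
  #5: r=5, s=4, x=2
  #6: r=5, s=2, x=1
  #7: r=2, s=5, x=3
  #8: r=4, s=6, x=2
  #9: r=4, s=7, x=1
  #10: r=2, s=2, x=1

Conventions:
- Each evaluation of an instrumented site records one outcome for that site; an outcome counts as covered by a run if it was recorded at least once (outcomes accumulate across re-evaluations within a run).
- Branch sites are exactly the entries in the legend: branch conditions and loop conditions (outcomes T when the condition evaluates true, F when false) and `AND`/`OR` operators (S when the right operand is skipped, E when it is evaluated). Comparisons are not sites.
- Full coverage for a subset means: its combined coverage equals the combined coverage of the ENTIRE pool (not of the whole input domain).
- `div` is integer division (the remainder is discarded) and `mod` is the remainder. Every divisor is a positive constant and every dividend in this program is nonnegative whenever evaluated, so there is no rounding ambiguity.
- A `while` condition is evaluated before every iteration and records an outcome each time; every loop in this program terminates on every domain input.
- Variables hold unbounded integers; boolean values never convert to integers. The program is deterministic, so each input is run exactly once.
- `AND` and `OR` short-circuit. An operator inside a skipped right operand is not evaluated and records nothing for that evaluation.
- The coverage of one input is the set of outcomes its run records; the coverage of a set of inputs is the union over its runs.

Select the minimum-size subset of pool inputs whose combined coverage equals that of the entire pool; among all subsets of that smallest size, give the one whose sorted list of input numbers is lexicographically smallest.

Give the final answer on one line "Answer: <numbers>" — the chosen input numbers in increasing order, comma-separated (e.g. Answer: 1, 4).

input #1 (r=4, s=1, x=1): covers B1=F, B2=T, B2=F, B3=F, B4=F, B5=E, B6=F, B7=F, B9=T, B10=E, B11=F
input #2 (r=3, s=2, x=2): covers B1=T, B2=T, B2=F, B3=T, B4=T, B5=S, B9=T, B10=S, B11=F
input #3 (r=3, s=7, x=2): covers B1=T, B2=T, B2=F, B3=T, B4=T, B5=S, B9=T, B10=S, B11=F
input #4 (r=3, s=6, x=3): covers B1=T, B2=T, B2=F, B3=T, B4=T, B5=S, B9=T, B10=S, B11=F
input #5 (r=5, s=4, x=2): covers B1=T, B2=T, B2=F, B3=T, B4=T, B5=S, B9=T, B10=E, B11=F
input #6 (r=5, s=2, x=1): covers B1=T, B2=T, B2=F, B3=F, B4=F, B5=E, B6=T, B9=T, B10=E, B11=F
input #7 (r=2, s=5, x=3): covers B1=T, B2=T, B2=F, B3=T, B4=T, B5=S, B9=T, B10=S, B11=F
input #8 (r=4, s=6, x=2): covers B1=T, B2=T, B2=F, B3=T, B4=T, B5=S, B9=T, B10=E, B11=F
input #9 (r=4, s=7, x=1): covers B1=T, B2=T, B2=F, B3=F, B4=F, B5=E, B6=T, B9=T, B10=E, B11=F
input #10 (r=2, s=2, x=1): covers B1=T, B2=T, B2=F, B3=F, B4=T, B5=E, B9=T, B10=S, B11=F
the full pool covers 17 outcomes: B1=T, B1=F, B2=T, B2=F, B3=T, B3=F, B4=T, B4=F, B5=S, B5=E, B6=T, B6=F, B7=F, B9=T, B10=S, B10=E, B11=F
every size-1 subset falls short of the 17 outcomes (best: 11/17)
every size-2 subset falls short of the 17 outcomes (best: 16/17)
the canonical winner is {1, 2, 6}: size 3, full 17-outcome coverage, earliest index list among size-3 covers

Answer: 1, 2, 6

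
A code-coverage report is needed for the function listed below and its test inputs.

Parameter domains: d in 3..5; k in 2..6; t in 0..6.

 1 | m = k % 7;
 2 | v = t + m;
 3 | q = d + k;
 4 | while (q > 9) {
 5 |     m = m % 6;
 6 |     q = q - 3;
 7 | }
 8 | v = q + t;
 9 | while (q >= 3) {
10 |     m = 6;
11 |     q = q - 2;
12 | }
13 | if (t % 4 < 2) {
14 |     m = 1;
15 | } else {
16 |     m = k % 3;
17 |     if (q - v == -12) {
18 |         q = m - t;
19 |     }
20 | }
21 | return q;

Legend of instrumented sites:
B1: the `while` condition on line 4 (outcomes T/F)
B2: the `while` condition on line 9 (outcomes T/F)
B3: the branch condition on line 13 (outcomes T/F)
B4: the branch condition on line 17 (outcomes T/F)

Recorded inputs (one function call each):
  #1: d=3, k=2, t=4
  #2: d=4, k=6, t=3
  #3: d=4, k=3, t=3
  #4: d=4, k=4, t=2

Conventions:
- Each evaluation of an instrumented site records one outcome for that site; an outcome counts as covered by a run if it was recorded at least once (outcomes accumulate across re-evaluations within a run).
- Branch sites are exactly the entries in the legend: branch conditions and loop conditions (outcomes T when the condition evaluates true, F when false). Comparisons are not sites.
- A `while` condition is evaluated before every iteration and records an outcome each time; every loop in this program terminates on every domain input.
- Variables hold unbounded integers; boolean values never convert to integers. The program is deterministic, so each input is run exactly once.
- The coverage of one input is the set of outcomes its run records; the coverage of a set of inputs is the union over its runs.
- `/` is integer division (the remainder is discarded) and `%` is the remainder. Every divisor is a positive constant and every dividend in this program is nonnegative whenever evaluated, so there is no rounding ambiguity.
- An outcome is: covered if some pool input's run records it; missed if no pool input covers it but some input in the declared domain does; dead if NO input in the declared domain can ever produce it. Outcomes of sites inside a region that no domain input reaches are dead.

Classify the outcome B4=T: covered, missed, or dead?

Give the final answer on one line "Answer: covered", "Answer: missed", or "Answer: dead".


no pool input records B4=T
but domain input (d=3, k=4, t=6) does record it -> reachable, so missed
Answer: missed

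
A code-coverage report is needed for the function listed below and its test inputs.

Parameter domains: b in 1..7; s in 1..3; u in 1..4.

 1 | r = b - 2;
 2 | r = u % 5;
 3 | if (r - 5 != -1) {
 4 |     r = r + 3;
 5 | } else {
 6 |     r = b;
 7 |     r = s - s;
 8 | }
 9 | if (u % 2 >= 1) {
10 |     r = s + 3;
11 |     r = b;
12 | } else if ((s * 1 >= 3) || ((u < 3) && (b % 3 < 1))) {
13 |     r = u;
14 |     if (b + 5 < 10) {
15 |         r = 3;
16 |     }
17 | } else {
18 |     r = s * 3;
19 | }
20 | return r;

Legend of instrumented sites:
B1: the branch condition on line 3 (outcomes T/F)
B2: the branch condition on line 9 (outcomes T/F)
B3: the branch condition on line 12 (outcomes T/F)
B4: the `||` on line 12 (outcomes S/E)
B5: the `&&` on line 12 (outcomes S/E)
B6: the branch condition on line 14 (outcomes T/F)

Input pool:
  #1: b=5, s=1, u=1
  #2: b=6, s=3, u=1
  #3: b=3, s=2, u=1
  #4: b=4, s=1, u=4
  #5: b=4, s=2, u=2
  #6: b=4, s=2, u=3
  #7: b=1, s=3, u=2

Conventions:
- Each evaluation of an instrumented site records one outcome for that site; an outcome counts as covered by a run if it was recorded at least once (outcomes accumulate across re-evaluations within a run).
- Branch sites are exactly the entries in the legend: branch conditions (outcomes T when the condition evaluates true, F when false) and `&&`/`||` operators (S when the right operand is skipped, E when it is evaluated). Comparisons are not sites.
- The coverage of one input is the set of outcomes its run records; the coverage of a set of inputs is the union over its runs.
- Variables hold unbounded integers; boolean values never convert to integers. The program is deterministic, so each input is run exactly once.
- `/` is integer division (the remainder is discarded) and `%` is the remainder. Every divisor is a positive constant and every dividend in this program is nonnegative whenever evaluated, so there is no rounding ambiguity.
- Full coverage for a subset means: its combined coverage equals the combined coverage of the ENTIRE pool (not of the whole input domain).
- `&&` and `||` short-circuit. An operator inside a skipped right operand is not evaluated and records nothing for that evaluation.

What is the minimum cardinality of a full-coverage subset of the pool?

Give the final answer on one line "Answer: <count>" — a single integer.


input #1 (b=5, s=1, u=1): events B1->T, B2->T; covers B1=T, B2=T
input #2 (b=6, s=3, u=1): events B1->T, B2->T; covers B1=T, B2=T
input #3 (b=3, s=2, u=1): events B1->T, B2->T; covers B1=T, B2=T
input #4 (b=4, s=1, u=4): events B1->F, B2->F, B4->E, B5->S, B3->F; covers B1=F, B2=F, B3=F, B4=E, B5=S
input #5 (b=4, s=2, u=2): events B1->T, B2->F, B4->E, B5->E, B3->F; covers B1=T, B2=F, B3=F, B4=E, B5=E
input #6 (b=4, s=2, u=3): events B1->T, B2->T; covers B1=T, B2=T
input #7 (b=1, s=3, u=2): events B1->T, B2->F, B4->S, B3->T, B6->T; covers B1=T, B2=F, B3=T, B4=S, B6=T
together the pool reaches 11 outcomes: B1=T, B1=F, B2=T, B2=F, B3=T, B3=F, B4=S, B4=E, B5=S, B5=E, B6=T
checked all size-1 subsets: none covers 11 outcomes (max 5/11)
checked all size-2 subsets: none covers 11 outcomes (max 9/11)
checked all size-3 subsets: none covers 11 outcomes (max 10/11)
at size 4, {1, 4, 5, 7} reaches all 11 outcomes; every lexicographically earlier size-4 subset fails
Answer: 4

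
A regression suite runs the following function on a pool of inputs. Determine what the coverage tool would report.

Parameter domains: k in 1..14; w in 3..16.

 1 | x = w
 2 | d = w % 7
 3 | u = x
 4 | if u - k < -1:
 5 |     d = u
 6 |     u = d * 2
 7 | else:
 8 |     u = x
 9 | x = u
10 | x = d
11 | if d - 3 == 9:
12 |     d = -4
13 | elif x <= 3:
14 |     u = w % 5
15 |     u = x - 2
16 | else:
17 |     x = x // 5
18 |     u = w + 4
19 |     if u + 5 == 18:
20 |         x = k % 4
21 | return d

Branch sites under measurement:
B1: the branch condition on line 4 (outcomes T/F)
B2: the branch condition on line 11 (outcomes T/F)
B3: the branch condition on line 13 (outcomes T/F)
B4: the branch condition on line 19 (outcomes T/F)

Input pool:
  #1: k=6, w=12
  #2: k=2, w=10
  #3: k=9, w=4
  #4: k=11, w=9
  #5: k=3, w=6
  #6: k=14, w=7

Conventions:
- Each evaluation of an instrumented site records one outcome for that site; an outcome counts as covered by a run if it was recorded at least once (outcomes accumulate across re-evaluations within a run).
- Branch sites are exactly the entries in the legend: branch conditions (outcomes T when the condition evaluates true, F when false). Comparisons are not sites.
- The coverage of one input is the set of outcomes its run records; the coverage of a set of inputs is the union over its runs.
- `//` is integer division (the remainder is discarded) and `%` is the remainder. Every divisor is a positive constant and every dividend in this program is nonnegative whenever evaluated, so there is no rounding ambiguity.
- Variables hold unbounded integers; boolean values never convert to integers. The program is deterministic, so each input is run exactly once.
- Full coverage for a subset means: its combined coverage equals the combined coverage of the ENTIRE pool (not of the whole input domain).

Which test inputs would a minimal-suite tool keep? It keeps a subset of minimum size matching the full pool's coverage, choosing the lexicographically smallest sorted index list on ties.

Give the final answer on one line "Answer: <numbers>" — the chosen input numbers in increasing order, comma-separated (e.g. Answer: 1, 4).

test 1 (k=6, w=12) fires B1->F, B2->F, B3->F, B4->F; hits B1=F, B2=F, B3=F, B4=F
test 2 (k=2, w=10) fires B1->F, B2->F, B3->T; hits B1=F, B2=F, B3=T
test 3 (k=9, w=4) fires B1->T, B2->F, B3->F, B4->F; hits B1=T, B2=F, B3=F, B4=F
test 4 (k=11, w=9) fires B1->T, B2->F, B3->F, B4->T; hits B1=T, B2=F, B3=F, B4=T
test 5 (k=3, w=6) fires B1->F, B2->F, B3->F, B4->F; hits B1=F, B2=F, B3=F, B4=F
test 6 (k=14, w=7) fires B1->T, B2->F, B3->F, B4->F; hits B1=T, B2=F, B3=F, B4=F
union over all inputs: B1=T, B1=F, B2=F, B3=T, B3=F, B4=T, B4=F (7 outcomes)
every size-1 subset falls short of the 7 outcomes (best: 4/7)
every size-2 subset falls short of the 7 outcomes (best: 6/7)
size 3: inputs {1, 2, 4} cover all 7 outcomes, and no lexicographically smaller subset of this size does

Answer: 1, 2, 4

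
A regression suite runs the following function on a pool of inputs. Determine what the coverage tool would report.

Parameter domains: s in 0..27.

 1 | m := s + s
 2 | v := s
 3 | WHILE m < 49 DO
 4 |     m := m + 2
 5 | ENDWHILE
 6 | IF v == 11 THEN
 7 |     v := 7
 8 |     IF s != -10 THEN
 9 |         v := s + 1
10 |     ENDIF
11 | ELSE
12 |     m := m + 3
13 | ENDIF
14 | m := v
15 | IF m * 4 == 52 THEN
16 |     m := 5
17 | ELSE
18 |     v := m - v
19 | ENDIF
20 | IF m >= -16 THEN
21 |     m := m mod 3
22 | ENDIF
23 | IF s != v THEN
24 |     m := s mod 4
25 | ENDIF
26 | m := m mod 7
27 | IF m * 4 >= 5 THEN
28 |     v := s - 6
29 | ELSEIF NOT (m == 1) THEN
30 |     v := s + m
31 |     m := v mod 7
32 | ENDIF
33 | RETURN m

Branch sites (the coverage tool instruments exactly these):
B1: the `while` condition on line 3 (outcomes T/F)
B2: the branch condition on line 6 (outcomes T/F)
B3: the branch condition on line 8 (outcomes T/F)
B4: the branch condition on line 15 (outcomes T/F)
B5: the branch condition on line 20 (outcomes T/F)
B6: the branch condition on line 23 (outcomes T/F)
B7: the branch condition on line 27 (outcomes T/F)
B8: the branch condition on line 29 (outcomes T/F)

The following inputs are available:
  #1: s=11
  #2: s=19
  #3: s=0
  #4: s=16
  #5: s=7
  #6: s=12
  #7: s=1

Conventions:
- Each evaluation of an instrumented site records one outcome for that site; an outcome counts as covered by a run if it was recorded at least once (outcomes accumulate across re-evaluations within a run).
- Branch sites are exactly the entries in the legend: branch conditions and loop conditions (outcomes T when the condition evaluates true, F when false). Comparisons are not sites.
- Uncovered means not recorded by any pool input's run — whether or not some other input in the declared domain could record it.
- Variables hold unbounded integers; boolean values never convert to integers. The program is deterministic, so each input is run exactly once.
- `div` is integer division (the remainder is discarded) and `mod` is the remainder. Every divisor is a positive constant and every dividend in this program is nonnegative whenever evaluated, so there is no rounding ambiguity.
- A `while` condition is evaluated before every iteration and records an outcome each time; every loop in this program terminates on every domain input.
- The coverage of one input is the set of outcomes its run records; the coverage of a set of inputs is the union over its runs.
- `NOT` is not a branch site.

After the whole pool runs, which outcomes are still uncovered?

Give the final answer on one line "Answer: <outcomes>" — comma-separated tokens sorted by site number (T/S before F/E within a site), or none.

input #1 (s=11): events B1->T, B1->T, B1->T, B1->T, B1->T, B1->T, B1->T, B1->T, B1->T, B1->T, B1->T, B1->T, B1->T, B1->T, ...; covers B1=T, B1=F, B2=T, B3=T, B4=F, B5=T, B6=T, B7=T
input #2 (s=19): events B1->T, B1->T, B1->T, B1->T, B1->T, B1->T, B1->F, B2->F, B4->F, B5->T, B6->T, B7->T; covers B1=T, B1=F, B2=F, B4=F, B5=T, B6=T, B7=T
input #3 (s=0): events B1->T, B1->T, B1->T, B1->T, B1->T, B1->T, B1->T, B1->T, B1->T, B1->T, B1->T, B1->T, B1->T, B1->T, ...; covers B1=T, B1=F, B2=F, B4=F, B5=T, B6=F, B7=F, B8=T
input #4 (s=16): events B1->T, B1->T, B1->T, B1->T, B1->T, B1->T, B1->T, B1->T, B1->T, B1->F, B2->F, B4->F, B5->T, B6->T, ...; covers B1=T, B1=F, B2=F, B4=F, B5=T, B6=T, B7=F, B8=T
input #5 (s=7): events B1->T, B1->T, B1->T, B1->T, B1->T, B1->T, B1->T, B1->T, B1->T, B1->T, B1->T, B1->T, B1->T, B1->T, ...; covers B1=T, B1=F, B2=F, B4=F, B5=T, B6=T, B7=T
input #6 (s=12): events B1->T, B1->T, B1->T, B1->T, B1->T, B1->T, B1->T, B1->T, B1->T, B1->T, B1->T, B1->T, B1->T, B1->F, ...; covers B1=T, B1=F, B2=F, B4=F, B5=T, B6=T, B7=F, B8=T
input #7 (s=1): events B1->T, B1->T, B1->T, B1->T, B1->T, B1->T, B1->T, B1->T, B1->T, B1->T, B1->T, B1->T, B1->T, B1->T, ...; covers B1=T, B1=F, B2=F, B4=F, B5=T, B6=T, B7=F, B8=F
union over the pool: B1=T, B1=F, B2=T, B2=F, B3=T, B4=F, B5=T, B6=T, B6=F, B7=T, B7=F, B8=T, B8=F
uncovered (3 of 16): B3=F, B4=T, B5=F

Answer: B3=F, B4=T, B5=F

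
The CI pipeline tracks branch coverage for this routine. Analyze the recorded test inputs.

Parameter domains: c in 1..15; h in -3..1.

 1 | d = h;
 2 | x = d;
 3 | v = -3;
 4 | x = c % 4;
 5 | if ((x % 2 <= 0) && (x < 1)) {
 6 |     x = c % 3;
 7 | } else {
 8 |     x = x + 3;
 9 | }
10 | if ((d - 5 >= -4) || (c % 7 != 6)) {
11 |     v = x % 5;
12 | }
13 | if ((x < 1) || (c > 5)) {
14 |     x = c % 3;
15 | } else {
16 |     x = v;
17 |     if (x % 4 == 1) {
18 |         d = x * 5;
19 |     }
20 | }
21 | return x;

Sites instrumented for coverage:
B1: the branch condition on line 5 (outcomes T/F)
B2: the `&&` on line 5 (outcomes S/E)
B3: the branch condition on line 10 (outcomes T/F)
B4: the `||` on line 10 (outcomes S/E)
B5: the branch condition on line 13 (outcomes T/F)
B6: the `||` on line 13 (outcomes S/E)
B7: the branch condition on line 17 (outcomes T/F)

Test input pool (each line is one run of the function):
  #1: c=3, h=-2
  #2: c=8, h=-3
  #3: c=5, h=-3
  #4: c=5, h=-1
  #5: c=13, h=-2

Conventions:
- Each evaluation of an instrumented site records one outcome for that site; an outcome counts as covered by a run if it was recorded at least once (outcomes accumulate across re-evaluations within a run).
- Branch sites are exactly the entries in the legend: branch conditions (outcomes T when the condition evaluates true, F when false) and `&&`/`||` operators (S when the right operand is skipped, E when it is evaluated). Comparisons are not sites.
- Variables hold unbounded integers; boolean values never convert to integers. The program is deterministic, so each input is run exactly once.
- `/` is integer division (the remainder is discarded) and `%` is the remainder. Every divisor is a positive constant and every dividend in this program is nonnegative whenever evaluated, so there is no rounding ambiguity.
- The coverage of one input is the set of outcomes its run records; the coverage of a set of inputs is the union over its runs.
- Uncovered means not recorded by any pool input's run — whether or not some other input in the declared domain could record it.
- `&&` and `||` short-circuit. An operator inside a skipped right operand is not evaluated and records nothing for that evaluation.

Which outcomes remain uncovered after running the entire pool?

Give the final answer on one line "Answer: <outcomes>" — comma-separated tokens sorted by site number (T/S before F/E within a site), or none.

run #1 (c=3, h=-2) runs B2->S, B1->F, B4->E, B3->T, B6->E, B5->F, B7->T; records B1=F, B2=S, B3=T, B4=E, B5=F, B6=E, B7=T
run #2 (c=8, h=-3) runs B2->E, B1->T, B4->E, B3->T, B6->E, B5->T; records B1=T, B2=E, B3=T, B4=E, B5=T, B6=E
run #3 (c=5, h=-3) runs B2->S, B1->F, B4->E, B3->T, B6->E, B5->F, B7->F; records B1=F, B2=S, B3=T, B4=E, B5=F, B6=E, B7=F
run #4 (c=5, h=-1) runs B2->S, B1->F, B4->E, B3->T, B6->E, B5->F, B7->F; records B1=F, B2=S, B3=T, B4=E, B5=F, B6=E, B7=F
run #5 (c=13, h=-2) runs B2->S, B1->F, B4->E, B3->F, B6->E, B5->T; records B1=F, B2=S, B3=F, B4=E, B5=T, B6=E
union over the pool: B1=T, B1=F, B2=S, B2=E, B3=T, B3=F, B4=E, B5=T, B5=F, B6=E, B7=T, B7=F
uncovered (2 of 14): B4=S, B6=S

Answer: B4=S, B6=S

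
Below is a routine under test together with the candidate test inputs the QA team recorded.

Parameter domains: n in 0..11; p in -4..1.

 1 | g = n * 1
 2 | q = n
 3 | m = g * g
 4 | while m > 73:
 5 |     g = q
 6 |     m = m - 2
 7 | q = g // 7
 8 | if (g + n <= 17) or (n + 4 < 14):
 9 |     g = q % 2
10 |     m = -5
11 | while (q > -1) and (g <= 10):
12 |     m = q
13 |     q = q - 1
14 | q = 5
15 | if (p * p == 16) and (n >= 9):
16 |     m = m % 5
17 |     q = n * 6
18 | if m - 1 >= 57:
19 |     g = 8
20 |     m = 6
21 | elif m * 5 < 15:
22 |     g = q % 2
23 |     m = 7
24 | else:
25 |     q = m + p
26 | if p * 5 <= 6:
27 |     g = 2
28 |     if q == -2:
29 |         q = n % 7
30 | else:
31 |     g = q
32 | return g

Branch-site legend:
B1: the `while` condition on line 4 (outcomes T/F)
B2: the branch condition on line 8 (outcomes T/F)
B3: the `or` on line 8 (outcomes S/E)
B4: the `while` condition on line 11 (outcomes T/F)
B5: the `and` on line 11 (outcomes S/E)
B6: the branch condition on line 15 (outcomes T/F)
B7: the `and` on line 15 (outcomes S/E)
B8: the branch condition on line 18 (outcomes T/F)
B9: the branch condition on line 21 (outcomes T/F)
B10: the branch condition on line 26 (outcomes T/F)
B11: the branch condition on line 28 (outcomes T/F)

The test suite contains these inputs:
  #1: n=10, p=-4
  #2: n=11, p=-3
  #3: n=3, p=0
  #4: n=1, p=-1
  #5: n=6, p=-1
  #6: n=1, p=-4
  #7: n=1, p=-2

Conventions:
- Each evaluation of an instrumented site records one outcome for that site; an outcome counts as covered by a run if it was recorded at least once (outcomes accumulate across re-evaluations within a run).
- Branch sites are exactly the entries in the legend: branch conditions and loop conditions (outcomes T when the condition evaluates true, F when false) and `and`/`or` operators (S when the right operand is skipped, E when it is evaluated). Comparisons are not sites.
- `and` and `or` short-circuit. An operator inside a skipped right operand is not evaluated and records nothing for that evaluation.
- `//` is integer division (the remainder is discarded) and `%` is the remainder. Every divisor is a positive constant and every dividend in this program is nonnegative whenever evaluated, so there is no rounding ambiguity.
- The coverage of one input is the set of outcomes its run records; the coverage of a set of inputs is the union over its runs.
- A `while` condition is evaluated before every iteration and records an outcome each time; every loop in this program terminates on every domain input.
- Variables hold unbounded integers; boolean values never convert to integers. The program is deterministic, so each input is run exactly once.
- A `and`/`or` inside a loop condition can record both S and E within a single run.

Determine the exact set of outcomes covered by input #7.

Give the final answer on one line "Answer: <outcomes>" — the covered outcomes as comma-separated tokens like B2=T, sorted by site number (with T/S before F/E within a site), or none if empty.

Simulating input #7 (n=1, p=-2) step by step:
  B1->F, B3->S, B2->T, B5->E, B4->T, B5->S, B4->F, B7->S, B6->F, B8->F
  B9->T, B10->T, B11->F
deduplicating events, the covered set is: B1=F, B2=T, B3=S, B4=T, B4=F, B5=S, B5=E, B6=F, B7=S, B8=F, B9=T, B10=T, B11=F

Answer: B1=F, B2=T, B3=S, B4=T, B4=F, B5=S, B5=E, B6=F, B7=S, B8=F, B9=T, B10=T, B11=F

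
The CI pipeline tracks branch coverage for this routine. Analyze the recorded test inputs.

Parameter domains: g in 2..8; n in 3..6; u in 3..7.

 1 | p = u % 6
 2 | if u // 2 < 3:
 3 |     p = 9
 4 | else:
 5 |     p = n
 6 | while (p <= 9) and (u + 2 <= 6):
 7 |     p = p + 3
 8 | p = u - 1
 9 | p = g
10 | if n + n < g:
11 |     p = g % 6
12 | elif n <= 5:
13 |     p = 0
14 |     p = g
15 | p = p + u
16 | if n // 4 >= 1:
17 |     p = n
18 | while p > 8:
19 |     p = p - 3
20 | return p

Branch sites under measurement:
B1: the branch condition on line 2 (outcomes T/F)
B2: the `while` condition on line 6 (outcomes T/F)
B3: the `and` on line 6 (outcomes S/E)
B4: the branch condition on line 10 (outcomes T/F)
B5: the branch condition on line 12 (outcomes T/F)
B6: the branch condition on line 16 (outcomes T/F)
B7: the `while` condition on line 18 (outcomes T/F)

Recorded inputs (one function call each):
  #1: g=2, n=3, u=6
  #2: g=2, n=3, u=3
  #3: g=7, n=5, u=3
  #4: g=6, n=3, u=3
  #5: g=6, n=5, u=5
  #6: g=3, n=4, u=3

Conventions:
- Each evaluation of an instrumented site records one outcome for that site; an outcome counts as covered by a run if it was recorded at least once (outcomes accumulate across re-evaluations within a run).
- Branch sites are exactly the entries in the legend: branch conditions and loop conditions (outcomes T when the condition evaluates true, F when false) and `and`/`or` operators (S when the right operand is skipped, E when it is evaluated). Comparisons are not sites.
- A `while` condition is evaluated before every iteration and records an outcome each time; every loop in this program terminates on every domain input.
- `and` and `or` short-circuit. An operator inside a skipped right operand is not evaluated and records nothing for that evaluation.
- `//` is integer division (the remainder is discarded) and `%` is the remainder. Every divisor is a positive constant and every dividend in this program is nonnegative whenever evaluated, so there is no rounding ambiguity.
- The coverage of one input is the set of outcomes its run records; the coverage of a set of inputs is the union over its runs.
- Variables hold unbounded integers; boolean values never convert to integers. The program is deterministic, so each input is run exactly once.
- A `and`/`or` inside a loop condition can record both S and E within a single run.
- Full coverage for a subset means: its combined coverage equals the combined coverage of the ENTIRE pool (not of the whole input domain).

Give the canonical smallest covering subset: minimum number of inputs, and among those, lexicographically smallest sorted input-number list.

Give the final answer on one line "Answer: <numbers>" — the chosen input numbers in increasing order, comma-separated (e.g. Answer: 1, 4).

input #1, g=2, n=3, u=6: events B1->F, B3->E, B2->F, B4->F, B5->T, B6->F, B7->F; outcomes B1=F, B2=F, B3=E, B4=F, B5=T, B6=F, B7=F
input #2, g=2, n=3, u=3: events B1->T, B3->E, B2->T, B3->S, B2->F, B4->F, B5->T, B6->F, B7->F; outcomes B1=T, B2=T, B2=F, B3=S, B3=E, B4=F, B5=T, B6=F, B7=F
input #3, g=7, n=5, u=3: events B1->T, B3->E, B2->T, B3->S, B2->F, B4->F, B5->T, B6->T, B7->F; outcomes B1=T, B2=T, B2=F, B3=S, B3=E, B4=F, B5=T, B6=T, B7=F
input #4, g=6, n=3, u=3: events B1->T, B3->E, B2->T, B3->S, B2->F, B4->F, B5->T, B6->F, B7->T, B7->F; outcomes B1=T, B2=T, B2=F, B3=S, B3=E, B4=F, B5=T, B6=F, B7=T, B7=F
input #5, g=6, n=5, u=5: events B1->T, B3->E, B2->F, B4->F, B5->T, B6->T, B7->F; outcomes B1=T, B2=F, B3=E, B4=F, B5=T, B6=T, B7=F
input #6, g=3, n=4, u=3: events B1->T, B3->E, B2->T, B3->S, B2->F, B4->F, B5->T, B6->T, B7->F; outcomes B1=T, B2=T, B2=F, B3=S, B3=E, B4=F, B5=T, B6=T, B7=F
together the pool reaches 12 outcomes: B1=T, B1=F, B2=T, B2=F, B3=S, B3=E, B4=F, B5=T, B6=T, B6=F, B7=T, B7=F
no size-1 subset reaches all 12 outcomes (best union: 10/12)
no size-2 subset reaches all 12 outcomes (best union: 11/12)
size 3: inputs {1, 3, 4} cover all 12 outcomes, and no lexicographically smaller subset of this size does

Answer: 1, 3, 4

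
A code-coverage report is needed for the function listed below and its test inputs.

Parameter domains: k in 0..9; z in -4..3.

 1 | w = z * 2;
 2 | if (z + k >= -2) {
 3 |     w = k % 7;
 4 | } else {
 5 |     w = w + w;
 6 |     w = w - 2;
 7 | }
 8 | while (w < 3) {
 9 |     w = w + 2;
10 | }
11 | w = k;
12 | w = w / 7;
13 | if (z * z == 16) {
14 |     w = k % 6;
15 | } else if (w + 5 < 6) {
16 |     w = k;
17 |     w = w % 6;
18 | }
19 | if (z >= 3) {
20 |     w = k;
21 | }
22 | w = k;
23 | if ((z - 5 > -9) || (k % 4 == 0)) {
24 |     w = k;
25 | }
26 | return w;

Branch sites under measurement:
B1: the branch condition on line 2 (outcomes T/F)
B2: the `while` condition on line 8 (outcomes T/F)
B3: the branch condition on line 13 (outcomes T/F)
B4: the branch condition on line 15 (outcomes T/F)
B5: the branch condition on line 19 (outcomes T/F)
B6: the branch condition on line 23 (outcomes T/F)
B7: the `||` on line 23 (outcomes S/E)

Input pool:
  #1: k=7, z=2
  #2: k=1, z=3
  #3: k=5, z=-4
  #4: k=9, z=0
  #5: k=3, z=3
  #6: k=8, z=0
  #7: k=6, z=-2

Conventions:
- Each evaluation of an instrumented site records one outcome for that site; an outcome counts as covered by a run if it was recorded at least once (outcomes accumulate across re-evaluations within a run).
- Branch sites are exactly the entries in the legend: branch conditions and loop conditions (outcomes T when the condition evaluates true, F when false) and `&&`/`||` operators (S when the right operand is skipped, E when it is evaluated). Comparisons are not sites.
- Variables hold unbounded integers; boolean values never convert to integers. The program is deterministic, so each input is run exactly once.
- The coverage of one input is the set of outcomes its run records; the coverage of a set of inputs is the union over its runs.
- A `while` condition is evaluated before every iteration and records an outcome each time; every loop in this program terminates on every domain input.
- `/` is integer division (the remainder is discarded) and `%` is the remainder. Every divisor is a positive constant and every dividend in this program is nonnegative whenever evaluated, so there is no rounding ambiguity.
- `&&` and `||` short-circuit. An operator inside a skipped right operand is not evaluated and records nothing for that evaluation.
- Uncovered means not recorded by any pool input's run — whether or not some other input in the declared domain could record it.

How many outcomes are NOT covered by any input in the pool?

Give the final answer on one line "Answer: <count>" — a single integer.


run #1 (k=7, z=2) runs B1->T, B2->T, B2->T, B2->F, B3->F, B4->F, B5->F, B7->S, B6->T; records B1=T, B2=T, B2=F, B3=F, B4=F, B5=F, B6=T, B7=S
run #2 (k=1, z=3) runs B1->T, B2->T, B2->F, B3->F, B4->T, B5->T, B7->S, B6->T; records B1=T, B2=T, B2=F, B3=F, B4=T, B5=T, B6=T, B7=S
run #3 (k=5, z=-4) runs B1->T, B2->F, B3->T, B5->F, B7->E, B6->F; records B1=T, B2=F, B3=T, B5=F, B6=F, B7=E
run #4 (k=9, z=0) runs B1->T, B2->T, B2->F, B3->F, B4->F, B5->F, B7->S, B6->T; records B1=T, B2=T, B2=F, B3=F, B4=F, B5=F, B6=T, B7=S
run #5 (k=3, z=3) runs B1->T, B2->F, B3->F, B4->T, B5->T, B7->S, B6->T; records B1=T, B2=F, B3=F, B4=T, B5=T, B6=T, B7=S
run #6 (k=8, z=0) runs B1->T, B2->T, B2->F, B3->F, B4->F, B5->F, B7->S, B6->T; records B1=T, B2=T, B2=F, B3=F, B4=F, B5=F, B6=T, B7=S
run #7 (k=6, z=-2) runs B1->T, B2->F, B3->F, B4->T, B5->F, B7->S, B6->T; records B1=T, B2=F, B3=F, B4=T, B5=F, B6=T, B7=S
union over the pool: B1=T, B2=T, B2=F, B3=T, B3=F, B4=T, B4=F, B5=T, B5=F, B6=T, B6=F, B7=S, B7=E
uncovered (1 of 14): B1=F
Answer: 1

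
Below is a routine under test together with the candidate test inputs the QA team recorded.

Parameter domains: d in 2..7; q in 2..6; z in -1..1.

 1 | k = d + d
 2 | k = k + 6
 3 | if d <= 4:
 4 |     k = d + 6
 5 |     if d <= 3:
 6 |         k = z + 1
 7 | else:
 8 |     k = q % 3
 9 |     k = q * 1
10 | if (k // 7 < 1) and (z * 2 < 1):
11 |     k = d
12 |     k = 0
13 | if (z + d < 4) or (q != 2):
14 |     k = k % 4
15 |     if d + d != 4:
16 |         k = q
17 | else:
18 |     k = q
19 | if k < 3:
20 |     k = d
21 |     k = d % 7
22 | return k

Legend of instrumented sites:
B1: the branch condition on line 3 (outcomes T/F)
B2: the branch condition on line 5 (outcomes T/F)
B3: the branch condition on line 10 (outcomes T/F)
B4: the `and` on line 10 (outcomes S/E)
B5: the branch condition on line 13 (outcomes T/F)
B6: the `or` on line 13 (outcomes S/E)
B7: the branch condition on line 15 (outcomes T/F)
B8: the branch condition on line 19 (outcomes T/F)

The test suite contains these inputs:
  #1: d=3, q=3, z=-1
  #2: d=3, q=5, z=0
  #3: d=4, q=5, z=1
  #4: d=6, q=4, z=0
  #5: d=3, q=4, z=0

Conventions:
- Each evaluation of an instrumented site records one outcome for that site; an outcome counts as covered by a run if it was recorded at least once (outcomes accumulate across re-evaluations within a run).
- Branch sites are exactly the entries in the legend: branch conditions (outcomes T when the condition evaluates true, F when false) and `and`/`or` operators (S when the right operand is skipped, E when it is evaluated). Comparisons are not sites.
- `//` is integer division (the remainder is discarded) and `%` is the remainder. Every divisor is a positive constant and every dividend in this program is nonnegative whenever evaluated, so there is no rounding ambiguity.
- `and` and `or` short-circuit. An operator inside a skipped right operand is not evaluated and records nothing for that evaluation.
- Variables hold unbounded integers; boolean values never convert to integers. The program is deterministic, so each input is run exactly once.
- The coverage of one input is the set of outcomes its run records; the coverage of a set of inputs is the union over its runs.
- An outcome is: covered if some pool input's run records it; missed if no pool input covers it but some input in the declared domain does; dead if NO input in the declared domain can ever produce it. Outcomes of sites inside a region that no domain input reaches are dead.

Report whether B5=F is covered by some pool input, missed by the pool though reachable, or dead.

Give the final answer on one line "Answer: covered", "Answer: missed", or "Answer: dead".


no pool input records B5=F
but domain input (d=3, q=2, z=1) does record it -> reachable, so missed
Answer: missed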